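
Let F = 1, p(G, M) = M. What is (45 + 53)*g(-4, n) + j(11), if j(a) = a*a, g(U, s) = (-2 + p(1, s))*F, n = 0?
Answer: -75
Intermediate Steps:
g(U, s) = -2 + s (g(U, s) = (-2 + s)*1 = -2 + s)
j(a) = a²
(45 + 53)*g(-4, n) + j(11) = (45 + 53)*(-2 + 0) + 11² = 98*(-2) + 121 = -196 + 121 = -75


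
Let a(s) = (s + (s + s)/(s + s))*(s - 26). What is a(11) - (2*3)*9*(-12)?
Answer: 468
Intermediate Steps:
a(s) = (1 + s)*(-26 + s) (a(s) = (s + (2*s)/((2*s)))*(-26 + s) = (s + (2*s)*(1/(2*s)))*(-26 + s) = (s + 1)*(-26 + s) = (1 + s)*(-26 + s))
a(11) - (2*3)*9*(-12) = (-26 + 11² - 25*11) - (2*3)*9*(-12) = (-26 + 121 - 275) - 6*9*(-12) = -180 - 54*(-12) = -180 - 1*(-648) = -180 + 648 = 468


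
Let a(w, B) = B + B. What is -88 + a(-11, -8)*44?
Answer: -792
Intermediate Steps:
a(w, B) = 2*B
-88 + a(-11, -8)*44 = -88 + (2*(-8))*44 = -88 - 16*44 = -88 - 704 = -792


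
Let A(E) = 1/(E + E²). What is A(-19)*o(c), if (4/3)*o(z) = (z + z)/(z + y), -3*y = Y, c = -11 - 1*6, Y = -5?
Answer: 17/3496 ≈ 0.0048627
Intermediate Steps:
c = -17 (c = -11 - 6 = -17)
y = 5/3 (y = -⅓*(-5) = 5/3 ≈ 1.6667)
o(z) = 3*z/(2*(5/3 + z)) (o(z) = 3*((z + z)/(z + 5/3))/4 = 3*((2*z)/(5/3 + z))/4 = 3*(2*z/(5/3 + z))/4 = 3*z/(2*(5/3 + z)))
A(-19)*o(c) = (1/((-19)*(1 - 19)))*((9/2)*(-17)/(5 + 3*(-17))) = (-1/19/(-18))*((9/2)*(-17)/(5 - 51)) = (-1/19*(-1/18))*((9/2)*(-17)/(-46)) = ((9/2)*(-17)*(-1/46))/342 = (1/342)*(153/92) = 17/3496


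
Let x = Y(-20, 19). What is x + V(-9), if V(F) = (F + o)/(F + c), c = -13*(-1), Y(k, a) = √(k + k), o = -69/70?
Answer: -699/280 + 2*I*√10 ≈ -2.4964 + 6.3246*I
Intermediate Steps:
o = -69/70 (o = -69*1/70 = -69/70 ≈ -0.98571)
Y(k, a) = √2*√k (Y(k, a) = √(2*k) = √2*√k)
x = 2*I*√10 (x = √2*√(-20) = √2*(2*I*√5) = 2*I*√10 ≈ 6.3246*I)
c = 13
V(F) = (-69/70 + F)/(13 + F) (V(F) = (F - 69/70)/(F + 13) = (-69/70 + F)/(13 + F))
x + V(-9) = 2*I*√10 + (-69/70 - 9)/(13 - 9) = 2*I*√10 - 699/70/4 = 2*I*√10 + (¼)*(-699/70) = 2*I*√10 - 699/280 = -699/280 + 2*I*√10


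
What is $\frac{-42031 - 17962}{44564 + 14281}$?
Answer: $- \frac{59993}{58845} \approx -1.0195$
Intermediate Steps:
$\frac{-42031 - 17962}{44564 + 14281} = - \frac{59993}{58845}$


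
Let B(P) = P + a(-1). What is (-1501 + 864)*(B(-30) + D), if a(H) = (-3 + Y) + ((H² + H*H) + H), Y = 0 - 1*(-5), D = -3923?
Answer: 2516150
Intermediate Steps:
Y = 5 (Y = 0 + 5 = 5)
a(H) = 2 + H + 2*H² (a(H) = (-3 + 5) + ((H² + H*H) + H) = 2 + ((H² + H²) + H) = 2 + (2*H² + H) = 2 + (H + 2*H²) = 2 + H + 2*H²)
B(P) = 3 + P (B(P) = P + (2 - 1 + 2*(-1)²) = P + (2 - 1 + 2*1) = P + (2 - 1 + 2) = P + 3 = 3 + P)
(-1501 + 864)*(B(-30) + D) = (-1501 + 864)*((3 - 30) - 3923) = -637*(-27 - 3923) = -637*(-3950) = 2516150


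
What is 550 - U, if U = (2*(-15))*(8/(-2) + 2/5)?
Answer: 442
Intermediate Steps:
U = 108 (U = -30*(8*(-½) + 2*(⅕)) = -30*(-4 + ⅖) = -30*(-18/5) = 108)
550 - U = 550 - 1*108 = 550 - 108 = 442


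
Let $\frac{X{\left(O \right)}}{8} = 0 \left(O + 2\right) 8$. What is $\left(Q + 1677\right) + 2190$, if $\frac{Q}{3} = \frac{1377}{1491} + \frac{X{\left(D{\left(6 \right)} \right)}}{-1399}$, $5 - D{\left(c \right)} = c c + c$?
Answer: $\frac{1923276}{497} \approx 3869.8$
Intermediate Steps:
$D{\left(c \right)} = 5 - c - c^{2}$ ($D{\left(c \right)} = 5 - \left(c c + c\right) = 5 - \left(c^{2} + c\right) = 5 - \left(c + c^{2}\right) = 5 - c - c^{2}$)
$X{\left(O \right)} = 0$ ($X{\left(O \right)} = 8 \cdot 0 \left(O + 2\right) 8 = 8 \cdot 0 \left(2 + O\right) 8 = 8 \cdot 0 \cdot 8 = 8 \cdot 0 = 0$)
$Q = \frac{1377}{497}$ ($Q = 3 \left(\frac{1377}{1491} + \frac{0}{-1399}\right) = 3 \left(1377 \cdot \frac{1}{1491} + 0 \left(- \frac{1}{1399}\right)\right) = 3 \left(\frac{459}{497} + 0\right) = 3 \cdot \frac{459}{497} = \frac{1377}{497} \approx 2.7706$)
$\left(Q + 1677\right) + 2190 = \left(\frac{1377}{497} + 1677\right) + 2190 = \frac{834846}{497} + 2190 = \frac{1923276}{497}$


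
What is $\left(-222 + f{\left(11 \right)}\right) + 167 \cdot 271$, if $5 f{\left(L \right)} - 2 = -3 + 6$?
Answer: $45036$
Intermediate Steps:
$f{\left(L \right)} = 1$ ($f{\left(L \right)} = \frac{2}{5} + \frac{-3 + 6}{5} = \frac{2}{5} + \frac{1}{5} \cdot 3 = \frac{2}{5} + \frac{3}{5} = 1$)
$\left(-222 + f{\left(11 \right)}\right) + 167 \cdot 271 = \left(-222 + 1\right) + 167 \cdot 271 = -221 + 45257 = 45036$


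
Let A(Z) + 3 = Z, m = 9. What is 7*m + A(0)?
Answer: 60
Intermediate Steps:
A(Z) = -3 + Z
7*m + A(0) = 7*9 + (-3 + 0) = 63 - 3 = 60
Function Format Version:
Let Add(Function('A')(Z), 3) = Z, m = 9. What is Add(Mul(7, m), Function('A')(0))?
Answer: 60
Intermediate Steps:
Function('A')(Z) = Add(-3, Z)
Add(Mul(7, m), Function('A')(0)) = Add(Mul(7, 9), Add(-3, 0)) = Add(63, -3) = 60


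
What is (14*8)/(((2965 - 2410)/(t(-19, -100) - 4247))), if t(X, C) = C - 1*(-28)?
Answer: -483728/555 ≈ -871.58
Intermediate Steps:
t(X, C) = 28 + C (t(X, C) = C + 28 = 28 + C)
(14*8)/(((2965 - 2410)/(t(-19, -100) - 4247))) = (14*8)/(((2965 - 2410)/((28 - 100) - 4247))) = 112/(555/(-72 - 4247)) = 112/(555/(-4319)) = 112/(555*(-1/4319)) = 112/(-555/4319) = -4319/555*112 = -483728/555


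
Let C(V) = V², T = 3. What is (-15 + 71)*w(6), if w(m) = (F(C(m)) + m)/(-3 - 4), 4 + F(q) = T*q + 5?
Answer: -920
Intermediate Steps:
F(q) = 1 + 3*q (F(q) = -4 + (3*q + 5) = -4 + (5 + 3*q) = 1 + 3*q)
w(m) = -⅐ - 3*m²/7 - m/7 (w(m) = ((1 + 3*m²) + m)/(-3 - 4) = (1 + m + 3*m²)/(-7) = (1 + m + 3*m²)*(-⅐) = -⅐ - 3*m²/7 - m/7)
(-15 + 71)*w(6) = (-15 + 71)*(-⅐ - 3/7*6² - ⅐*6) = 56*(-⅐ - 3/7*36 - 6/7) = 56*(-⅐ - 108/7 - 6/7) = 56*(-115/7) = -920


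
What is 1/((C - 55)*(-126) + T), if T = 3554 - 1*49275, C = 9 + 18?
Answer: -1/42193 ≈ -2.3701e-5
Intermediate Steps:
C = 27
T = -45721 (T = 3554 - 49275 = -45721)
1/((C - 55)*(-126) + T) = 1/((27 - 55)*(-126) - 45721) = 1/(-28*(-126) - 45721) = 1/(3528 - 45721) = 1/(-42193) = -1/42193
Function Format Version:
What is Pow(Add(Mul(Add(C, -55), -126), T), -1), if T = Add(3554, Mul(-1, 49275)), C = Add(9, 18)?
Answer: Rational(-1, 42193) ≈ -2.3701e-5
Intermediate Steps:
C = 27
T = -45721 (T = Add(3554, -49275) = -45721)
Pow(Add(Mul(Add(C, -55), -126), T), -1) = Pow(Add(Mul(Add(27, -55), -126), -45721), -1) = Pow(Add(Mul(-28, -126), -45721), -1) = Pow(Add(3528, -45721), -1) = Pow(-42193, -1) = Rational(-1, 42193)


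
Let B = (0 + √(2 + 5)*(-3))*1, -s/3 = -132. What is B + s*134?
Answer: 53064 - 3*√7 ≈ 53056.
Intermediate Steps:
s = 396 (s = -3*(-132) = 396)
B = -3*√7 (B = (0 + √7*(-3))*1 = (0 - 3*√7)*1 = -3*√7*1 = -3*√7 ≈ -7.9373)
B + s*134 = -3*√7 + 396*134 = -3*√7 + 53064 = 53064 - 3*√7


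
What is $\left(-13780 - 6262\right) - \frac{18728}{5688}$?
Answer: $- \frac{14252203}{711} \approx -20045.0$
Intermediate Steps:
$\left(-13780 - 6262\right) - \frac{18728}{5688} = -20042 - \frac{2341}{711} = - \frac{14252203}{711}$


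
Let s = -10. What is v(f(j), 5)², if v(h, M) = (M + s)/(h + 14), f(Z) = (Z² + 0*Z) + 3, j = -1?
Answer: 25/324 ≈ 0.077160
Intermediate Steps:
f(Z) = 3 + Z² (f(Z) = (Z² + 0) + 3 = Z² + 3 = 3 + Z²)
v(h, M) = (-10 + M)/(14 + h) (v(h, M) = (M - 10)/(h + 14) = (-10 + M)/(14 + h))
v(f(j), 5)² = ((-10 + 5)/(14 + (3 + (-1)²)))² = (-5/(14 + (3 + 1)))² = (-5/(14 + 4))² = (-5/18)² = 25/324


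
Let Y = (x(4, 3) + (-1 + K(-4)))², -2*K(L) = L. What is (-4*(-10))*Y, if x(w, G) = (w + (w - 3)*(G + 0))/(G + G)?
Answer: 1690/9 ≈ 187.78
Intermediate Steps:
K(L) = -L/2
x(w, G) = (w + G*(-3 + w))/(2*G) (x(w, G) = (w + (-3 + w)*G)/((2*G)) = (w + G*(-3 + w))*(1/(2*G)) = (w + G*(-3 + w))/(2*G))
Y = 169/36 (Y = ((½)*(4 + 3*(-3 + 4))/3 + (-1 - ½*(-4)))² = ((½)*(⅓)*(4 + 3*1) + (-1 + 2))² = ((½)*(⅓)*(4 + 3) + 1)² = ((½)*(⅓)*7 + 1)² = (7/6 + 1)² = (13/6)² = 169/36 ≈ 4.6944)
(-4*(-10))*Y = -4*(-10)*(169/36) = 40*(169/36) = 1690/9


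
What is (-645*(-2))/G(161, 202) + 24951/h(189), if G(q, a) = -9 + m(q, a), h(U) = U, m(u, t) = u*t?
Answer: 270491891/2048319 ≈ 132.06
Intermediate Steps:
m(u, t) = t*u
G(q, a) = -9 + a*q
(-645*(-2))/G(161, 202) + 24951/h(189) = (-645*(-2))/(-9 + 202*161) + 24951/189 = 1290/(-9 + 32522) + 24951*(1/189) = 1290/32513 + 8317/63 = 270491891/2048319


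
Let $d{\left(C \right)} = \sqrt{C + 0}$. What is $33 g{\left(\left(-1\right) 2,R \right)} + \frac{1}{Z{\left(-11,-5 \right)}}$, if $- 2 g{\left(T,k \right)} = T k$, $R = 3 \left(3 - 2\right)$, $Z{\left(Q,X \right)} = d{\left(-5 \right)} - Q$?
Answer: $\frac{12485}{126} - \frac{i \sqrt{5}}{126} \approx 99.087 - 0.017747 i$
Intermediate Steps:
$d{\left(C \right)} = \sqrt{C}$
$Z{\left(Q,X \right)} = - Q + i \sqrt{5}$ ($Z{\left(Q,X \right)} = \sqrt{-5} - Q = i \sqrt{5} - Q = - Q + i \sqrt{5}$)
$R = 3$ ($R = 3 \cdot 1 = 3$)
$g{\left(T,k \right)} = - \frac{T k}{2}$
$33 g{\left(\left(-1\right) 2,R \right)} + \frac{1}{Z{\left(-11,-5 \right)}} = 33 \left(\left(- \frac{1}{2}\right) \left(\left(-1\right) 2\right) 3\right) + \frac{1}{\left(-1\right) \left(-11\right) + i \sqrt{5}} = 33 \left(\left(- \frac{1}{2}\right) \left(-2\right) 3\right) + \frac{1}{11 + i \sqrt{5}} = 33 \cdot 3 + \frac{1}{11 + i \sqrt{5}} = 99 + \frac{1}{11 + i \sqrt{5}}$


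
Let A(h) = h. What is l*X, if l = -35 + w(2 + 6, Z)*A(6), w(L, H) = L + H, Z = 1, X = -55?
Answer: -1045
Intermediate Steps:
w(L, H) = H + L
l = 19 (l = -35 + (1 + (2 + 6))*6 = -35 + (1 + 8)*6 = -35 + 9*6 = -35 + 54 = 19)
l*X = 19*(-55) = -1045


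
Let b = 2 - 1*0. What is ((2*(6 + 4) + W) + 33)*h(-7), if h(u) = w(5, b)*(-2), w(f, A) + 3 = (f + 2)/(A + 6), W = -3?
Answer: 425/2 ≈ 212.50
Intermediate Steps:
b = 2 (b = 2 + 0 = 2)
w(f, A) = -3 + (2 + f)/(6 + A) (w(f, A) = -3 + (f + 2)/(A + 6) = -3 + (2 + f)/(6 + A))
h(u) = 17/4 (h(u) = ((-16 + 5 - 3*2)/(6 + 2))*(-2) = ((-16 + 5 - 6)/8)*(-2) = ((⅛)*(-17))*(-2) = -17/8*(-2) = 17/4)
((2*(6 + 4) + W) + 33)*h(-7) = ((2*(6 + 4) - 3) + 33)*(17/4) = ((2*10 - 3) + 33)*(17/4) = ((20 - 3) + 33)*(17/4) = (17 + 33)*(17/4) = 50*(17/4) = 425/2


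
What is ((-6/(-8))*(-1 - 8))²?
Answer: 729/16 ≈ 45.563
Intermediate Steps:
((-6/(-8))*(-1 - 8))² = (-6*(-⅛)*(-9))² = ((¾)*(-9))² = (-27/4)² = 729/16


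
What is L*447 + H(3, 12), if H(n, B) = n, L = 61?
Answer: 27270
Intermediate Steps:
L*447 + H(3, 12) = 61*447 + 3 = 27267 + 3 = 27270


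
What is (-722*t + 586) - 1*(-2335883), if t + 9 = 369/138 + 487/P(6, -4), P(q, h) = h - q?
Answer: 273262751/115 ≈ 2.3762e+6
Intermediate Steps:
t = -6328/115 (t = -9 + (369/138 + 487/(-4 - 1*6)) = -9 + (369*(1/138) + 487/(-4 - 6)) = -9 + (123/46 + 487/(-10)) = -9 + (123/46 + 487*(-⅒)) = -9 + (123/46 - 487/10) = -9 - 5293/115 = -6328/115 ≈ -55.026)
(-722*t + 586) - 1*(-2335883) = (-722*(-6328/115) + 586) - 1*(-2335883) = (4568816/115 + 586) + 2335883 = 4636206/115 + 2335883 = 273262751/115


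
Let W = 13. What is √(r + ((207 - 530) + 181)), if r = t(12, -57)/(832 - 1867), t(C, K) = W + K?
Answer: I*√16896490/345 ≈ 11.915*I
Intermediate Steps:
t(C, K) = 13 + K
r = 44/1035 (r = (13 - 57)/(832 - 1867) = -44/(-1035) = -44*(-1/1035) = 44/1035 ≈ 0.042512)
√(r + ((207 - 530) + 181)) = √(44/1035 + ((207 - 530) + 181)) = √(44/1035 + (-323 + 181)) = √(44/1035 - 142) = √(-146926/1035) = I*√16896490/345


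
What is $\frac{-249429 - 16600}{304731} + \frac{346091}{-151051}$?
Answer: $- \frac{145648603000}{46029922281} \approx -3.1642$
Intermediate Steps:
$\frac{-249429 - 16600}{304731} + \frac{346091}{-151051} = \left(-266029\right) \frac{1}{304731} + 346091 \left(- \frac{1}{151051}\right) = - \frac{266029}{304731} - \frac{346091}{151051} = - \frac{145648603000}{46029922281}$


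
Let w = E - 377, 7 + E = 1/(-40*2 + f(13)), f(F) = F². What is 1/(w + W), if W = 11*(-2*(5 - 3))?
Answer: -89/38091 ≈ -0.0023365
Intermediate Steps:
E = -622/89 (E = -7 + 1/(-40*2 + 13²) = -7 + 1/(-80 + 169) = -7 + 1/89 = -622/89 ≈ -6.9888)
w = -34175/89 (w = -622/89 - 377 = -34175/89 ≈ -383.99)
W = -44 (W = 11*(-2*2) = 11*(-4) = -44)
1/(w + W) = 1/(-34175/89 - 44) = 1/(-38091/89) = -89/38091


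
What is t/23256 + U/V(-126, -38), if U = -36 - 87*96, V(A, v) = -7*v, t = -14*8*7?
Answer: -642368/20349 ≈ -31.568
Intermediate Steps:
t = -784 (t = -112*7 = -784)
U = -8388 (U = -36 - 8352 = -8388)
t/23256 + U/V(-126, -38) = -784/23256 - 8388/((-7*(-38))) = -784*1/23256 - 8388/266 = -98/2907 - 8388*1/266 = -98/2907 - 4194/133 = -642368/20349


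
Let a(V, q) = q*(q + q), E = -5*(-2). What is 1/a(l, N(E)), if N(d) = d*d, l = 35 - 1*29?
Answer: 1/20000 ≈ 5.0000e-5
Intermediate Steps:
E = 10
l = 6 (l = 35 - 29 = 6)
N(d) = d²
a(V, q) = 2*q² (a(V, q) = q*(2*q) = 2*q²)
1/a(l, N(E)) = 1/(2*(10²)²) = 1/(2*100²) = 1/(2*10000) = 1/20000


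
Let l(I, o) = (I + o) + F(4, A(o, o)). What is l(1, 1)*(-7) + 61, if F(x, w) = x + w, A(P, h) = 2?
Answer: 5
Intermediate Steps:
F(x, w) = w + x
l(I, o) = 6 + I + o (l(I, o) = (I + o) + (2 + 4) = (I + o) + 6 = 6 + I + o)
l(1, 1)*(-7) + 61 = (6 + 1 + 1)*(-7) + 61 = 8*(-7) + 61 = -56 + 61 = 5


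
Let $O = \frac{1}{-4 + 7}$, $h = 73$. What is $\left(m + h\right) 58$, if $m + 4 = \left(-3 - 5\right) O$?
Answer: $\frac{11542}{3} \approx 3847.3$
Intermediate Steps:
$O = \frac{1}{3} \approx 0.33333$
$m = - \frac{20}{3}$ ($m = -4 + \left(-3 - 5\right) \frac{1}{3} = -4 - \frac{8}{3} = - \frac{20}{3} \approx -6.6667$)
$\left(m + h\right) 58 = \left(- \frac{20}{3} + 73\right) 58 = \frac{199}{3} \cdot 58 = \frac{11542}{3}$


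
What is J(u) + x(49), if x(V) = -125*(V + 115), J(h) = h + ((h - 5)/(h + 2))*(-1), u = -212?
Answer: -621391/30 ≈ -20713.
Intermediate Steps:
J(h) = h - (-5 + h)/(2 + h) (J(h) = h + ((-5 + h)/(2 + h))*(-1) = h - (-5 + h)/(2 + h))
x(V) = -14375 - 125*V (x(V) = -125*(115 + V) = -14375 - 125*V)
J(u) + x(49) = (5 - 212 + (-212)²)/(2 - 212) + (-14375 - 125*49) = (5 - 212 + 44944)/(-210) + (-14375 - 6125) = -1/210*44737 - 20500 = -6391/30 - 20500 = -621391/30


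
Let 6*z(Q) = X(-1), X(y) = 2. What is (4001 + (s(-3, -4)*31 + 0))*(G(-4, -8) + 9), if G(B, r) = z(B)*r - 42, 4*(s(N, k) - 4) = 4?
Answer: -444692/3 ≈ -1.4823e+5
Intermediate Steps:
z(Q) = ⅓ (z(Q) = (⅙)*2 = ⅓)
s(N, k) = 5 (s(N, k) = 4 + (¼)*4 = 4 + 1 = 5)
G(B, r) = -42 + r/3 (G(B, r) = r/3 - 42 = -42 + r/3)
(4001 + (s(-3, -4)*31 + 0))*(G(-4, -8) + 9) = (4001 + (5*31 + 0))*((-42 + (⅓)*(-8)) + 9) = (4001 + (155 + 0))*((-42 - 8/3) + 9) = (4001 + 155)*(-134/3 + 9) = 4156*(-107/3) = -444692/3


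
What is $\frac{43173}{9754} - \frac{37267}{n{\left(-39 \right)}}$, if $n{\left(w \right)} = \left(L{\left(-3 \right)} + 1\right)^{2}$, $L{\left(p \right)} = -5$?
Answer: $- \frac{181405775}{78032} \approx -2324.8$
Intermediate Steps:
$n{\left(w \right)} = 16$ ($n{\left(w \right)} = \left(-5 + 1\right)^{2} = \left(-4\right)^{2} = 16$)
$\frac{43173}{9754} - \frac{37267}{n{\left(-39 \right)}} = \frac{43173}{9754} - \frac{37267}{16} = - \frac{181405775}{78032}$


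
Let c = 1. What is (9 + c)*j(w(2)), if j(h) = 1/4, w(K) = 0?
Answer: 5/2 ≈ 2.5000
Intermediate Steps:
j(h) = ¼
(9 + c)*j(w(2)) = (9 + 1)*(¼) = 10*(¼) = 5/2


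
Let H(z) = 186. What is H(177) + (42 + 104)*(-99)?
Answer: -14268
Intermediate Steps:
H(177) + (42 + 104)*(-99) = 186 + (42 + 104)*(-99) = 186 + 146*(-99) = 186 - 14454 = -14268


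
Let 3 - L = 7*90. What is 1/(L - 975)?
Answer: -1/1602 ≈ -0.00062422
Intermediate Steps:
L = -627 (L = 3 - 7*90 = 3 - 1*630 = 3 - 630 = -627)
1/(L - 975) = 1/(-627 - 975) = 1/(-1602) = -1/1602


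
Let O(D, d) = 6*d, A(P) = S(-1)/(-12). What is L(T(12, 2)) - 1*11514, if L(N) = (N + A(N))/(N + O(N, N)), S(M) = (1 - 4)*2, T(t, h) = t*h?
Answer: -552665/48 ≈ -11514.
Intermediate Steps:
T(t, h) = h*t
S(M) = -6 (S(M) = -3*2 = -6)
A(P) = 1/2 (A(P) = -6/(-12) = -6*(-1/12) = 1/2)
L(N) = (1/2 + N)/(7*N) (L(N) = (N + 1/2)/(N + 6*N) = (1/2 + N)/((7*N)) = (1/2 + N)*(1/(7*N)) = (1/2 + N)/(7*N))
L(T(12, 2)) - 1*11514 = (1 + 2*(2*12))/(14*((2*12))) - 1*11514 = (1/14)*(1 + 2*24)/24 - 11514 = (1/14)*(1/24)*(1 + 48) - 11514 = (1/14)*(1/24)*49 - 11514 = 7/48 - 11514 = -552665/48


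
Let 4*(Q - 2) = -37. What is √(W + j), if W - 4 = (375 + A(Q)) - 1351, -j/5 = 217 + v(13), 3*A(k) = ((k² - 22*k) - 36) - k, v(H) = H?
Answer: 23*I*√561/12 ≈ 45.397*I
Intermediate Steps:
Q = -29/4 (Q = 2 + (¼)*(-37) = 2 - 37/4 = -29/4 ≈ -7.2500)
A(k) = -12 - 23*k/3 + k²/3 (A(k) = (((k² - 22*k) - 36) - k)/3 = ((-36 + k² - 22*k) - k)/3 = (-36 + k² - 23*k)/3 = -12 - 23*k/3 + k²/3)
j = -1150 (j = -5*(217 + 13) = -5*230 = -1150)
W = -43723/48 (W = 4 + ((375 + (-12 - 23/3*(-29/4) + (-29/4)²/3)) - 1351) = 4 + ((375 + (-12 + 667/12 + (⅓)*(841/16))) - 1351) = 4 + ((375 + (-12 + 667/12 + 841/48)) - 1351) = 4 + ((375 + 2933/48) - 1351) = 4 + (20933/48 - 1351) = 4 - 43915/48 = -43723/48 ≈ -910.90)
√(W + j) = √(-43723/48 - 1150) = √(-98923/48) = 23*I*√561/12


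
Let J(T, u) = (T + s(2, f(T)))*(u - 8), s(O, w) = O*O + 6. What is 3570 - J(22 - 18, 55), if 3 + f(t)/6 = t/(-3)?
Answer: 2912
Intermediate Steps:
f(t) = -18 - 2*t (f(t) = -18 + 6*(t/(-3)) = -18 + 6*(t*(-⅓)) = -18 + 6*(-t/3) = -18 - 2*t)
s(O, w) = 6 + O² (s(O, w) = O² + 6 = 6 + O²)
J(T, u) = (-8 + u)*(10 + T) (J(T, u) = (T + (6 + 2²))*(u - 8) = (T + (6 + 4))*(-8 + u) = (T + 10)*(-8 + u) = (10 + T)*(-8 + u) = (-8 + u)*(10 + T))
3570 - J(22 - 18, 55) = 3570 - (-80 - 8*(22 - 18) + 10*55 + (22 - 18)*55) = 3570 - (-80 - 8*4 + 550 + 4*55) = 3570 - (-80 - 32 + 550 + 220) = 3570 - 1*658 = 3570 - 658 = 2912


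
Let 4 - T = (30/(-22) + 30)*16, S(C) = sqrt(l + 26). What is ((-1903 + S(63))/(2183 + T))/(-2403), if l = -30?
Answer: 20933/45697851 - 22*I/45697851 ≈ 0.00045807 - 4.8142e-7*I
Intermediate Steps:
S(C) = 2*I (S(C) = sqrt(-30 + 26) = sqrt(-4) = 2*I)
T = -4996/11 (T = 4 - (30/(-22) + 30)*16 = 4 - (30*(-1/22) + 30)*16 = 4 - (-15/11 + 30)*16 = 4 - 315*16/11 = 4 - 1*5040/11 = 4 - 5040/11 = -4996/11 ≈ -454.18)
((-1903 + S(63))/(2183 + T))/(-2403) = ((-1903 + 2*I)/(2183 - 4996/11))/(-2403) = ((-1903 + 2*I)/(19017/11))*(-1/2403) = ((-1903 + 2*I)*(11/19017))*(-1/2403) = (-20933/19017 + 22*I/19017)*(-1/2403) = 20933/45697851 - 22*I/45697851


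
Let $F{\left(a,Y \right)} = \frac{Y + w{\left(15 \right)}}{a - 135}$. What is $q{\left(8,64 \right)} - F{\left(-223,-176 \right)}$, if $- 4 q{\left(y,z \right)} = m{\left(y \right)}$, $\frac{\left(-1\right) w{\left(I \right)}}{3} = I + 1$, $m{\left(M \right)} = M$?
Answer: $- \frac{470}{179} \approx -2.6257$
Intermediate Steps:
$w{\left(I \right)} = -3 - 3 I$ ($w{\left(I \right)} = - 3 \left(I + 1\right) = - 3 \left(1 + I\right) = -3 - 3 I$)
$q{\left(y,z \right)} = - \frac{y}{4}$
$F{\left(a,Y \right)} = \frac{-48 + Y}{-135 + a}$ ($F{\left(a,Y \right)} = \frac{Y - 48}{a - 135} = \frac{Y - 48}{-135 + a} = \frac{-48 + Y}{-135 + a}$)
$q{\left(8,64 \right)} - F{\left(-223,-176 \right)} = \left(- \frac{1}{4}\right) 8 - \frac{-48 - 176}{-135 - 223} = -2 - \frac{1}{-358} \left(-224\right) = -2 - \left(- \frac{1}{358}\right) \left(-224\right) = -2 - \frac{112}{179} = - \frac{470}{179}$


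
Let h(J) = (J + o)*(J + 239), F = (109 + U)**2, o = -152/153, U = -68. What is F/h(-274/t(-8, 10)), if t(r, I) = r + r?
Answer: 5486784/13485835 ≈ 0.40686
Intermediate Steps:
t(r, I) = 2*r
o = -152/153 (o = -152*1/153 = -152/153 ≈ -0.99346)
F = 1681 (F = (109 - 68)**2 = 41**2 = 1681)
h(J) = (239 + J)*(-152/153 + J) (h(J) = (J - 152/153)*(J + 239) = (-152/153 + J)*(239 + J) = (239 + J)*(-152/153 + J))
F/h(-274/t(-8, 10)) = 1681/(-36328/153 + (-274/(2*(-8)))**2 + 36415*(-274/(2*(-8)))/153) = 1681/(-36328/153 + (-274/(-16))**2 + 36415*(-274/(-16))/153) = 1681/(-36328/153 + (-274*(-1/16))**2 + 36415*(-274*(-1/16))/153) = 1681/(-36328/153 + (137/8)**2 + (36415/153)*(137/8)) = 1681/(-36328/153 + 18769/64 + 4988855/1224) = 1681/(13485835/3264) = 1681*(3264/13485835) = 5486784/13485835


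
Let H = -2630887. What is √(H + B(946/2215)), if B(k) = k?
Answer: 53*I*√4595130465/2215 ≈ 1622.0*I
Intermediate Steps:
√(H + B(946/2215)) = √(-2630887 + 946/2215) = √(-5827413759/2215) = 53*I*√4595130465/2215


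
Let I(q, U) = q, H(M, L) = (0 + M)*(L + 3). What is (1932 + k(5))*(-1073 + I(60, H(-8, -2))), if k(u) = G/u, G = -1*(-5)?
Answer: -1958129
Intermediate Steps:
H(M, L) = M*(3 + L)
G = 5
k(u) = 5/u
(1932 + k(5))*(-1073 + I(60, H(-8, -2))) = (1932 + 5/5)*(-1073 + 60) = (1932 + 5*(1/5))*(-1013) = (1932 + 1)*(-1013) = 1933*(-1013) = -1958129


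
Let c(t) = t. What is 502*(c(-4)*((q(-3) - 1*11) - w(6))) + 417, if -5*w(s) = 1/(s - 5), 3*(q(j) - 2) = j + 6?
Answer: 80397/5 ≈ 16079.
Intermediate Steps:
q(j) = 4 + j/3 (q(j) = 2 + (j + 6)/3 = 2 + (6 + j)/3 = 2 + (2 + j/3) = 4 + j/3)
w(s) = -1/(5*(-5 + s)) (w(s) = -1/(5*(s - 5)) = -1/(5*(-5 + s)))
502*(c(-4)*((q(-3) - 1*11) - w(6))) + 417 = 502*(-4*(((4 + (⅓)*(-3)) - 1*11) - (-1)/(-25 + 5*6))) + 417 = 502*(-4*(((4 - 1) - 11) - (-1)/(-25 + 30))) + 417 = 502*(-4*((3 - 11) - (-1)/5)) + 417 = 502*(-4*(-8 - (-1)/5)) + 417 = 502*(-4*(-8 - 1*(-⅕))) + 417 = 502*(-4*(-8 + ⅕)) + 417 = 502*(-4*(-39/5)) + 417 = 502*(156/5) + 417 = 78312/5 + 417 = 80397/5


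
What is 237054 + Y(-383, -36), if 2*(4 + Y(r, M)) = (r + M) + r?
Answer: 236649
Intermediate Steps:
Y(r, M) = -4 + r + M/2 (Y(r, M) = -4 + ((r + M) + r)/2 = -4 + ((M + r) + r)/2 = -4 + (M + 2*r)/2 = -4 + (r + M/2) = -4 + r + M/2)
237054 + Y(-383, -36) = 237054 + (-4 - 383 + (½)*(-36)) = 237054 + (-4 - 383 - 18) = 237054 - 405 = 236649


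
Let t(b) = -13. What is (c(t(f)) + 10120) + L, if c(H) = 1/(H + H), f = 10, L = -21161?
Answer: -287067/26 ≈ -11041.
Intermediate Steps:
c(H) = 1/(2*H)
(c(t(f)) + 10120) + L = ((½)/(-13) + 10120) - 21161 = ((½)*(-1/13) + 10120) - 21161 = (-1/26 + 10120) - 21161 = 263119/26 - 21161 = -287067/26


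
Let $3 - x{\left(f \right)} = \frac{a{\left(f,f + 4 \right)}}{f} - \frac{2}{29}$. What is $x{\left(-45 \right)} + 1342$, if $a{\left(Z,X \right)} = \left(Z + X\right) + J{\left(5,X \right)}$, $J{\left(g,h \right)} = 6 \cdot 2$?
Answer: $\frac{1753169}{1305} \approx 1343.4$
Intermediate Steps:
$J{\left(g,h \right)} = 12$
$a{\left(Z,X \right)} = 12 + X + Z$ ($a{\left(Z,X \right)} = \left(Z + X\right) + 12 = \left(X + Z\right) + 12 = 12 + X + Z$)
$x{\left(f \right)} = \frac{89}{29} - \frac{16 + 2 f}{f}$ ($x{\left(f \right)} = 3 - \left(\frac{12 + \left(f + 4\right) + f}{f} - \frac{2}{29}\right) = 3 - \left(\frac{12 + \left(4 + f\right) + f}{f} - \frac{2}{29}\right) = 3 - \left(\frac{16 + 2 f}{f} - \frac{2}{29}\right) = 3 - \left(- \frac{2}{29} + \frac{16 + 2 f}{f}\right) = 3 + \left(\frac{2}{29} - \frac{16 + 2 f}{f}\right) = \frac{89}{29} - \frac{16 + 2 f}{f}$)
$x{\left(-45 \right)} + 1342 = \left(\frac{31}{29} - \frac{16}{-45}\right) + 1342 = \left(\frac{31}{29} - - \frac{16}{45}\right) + 1342 = \left(\frac{31}{29} + \frac{16}{45}\right) + 1342 = \frac{1859}{1305} + 1342 = \frac{1753169}{1305}$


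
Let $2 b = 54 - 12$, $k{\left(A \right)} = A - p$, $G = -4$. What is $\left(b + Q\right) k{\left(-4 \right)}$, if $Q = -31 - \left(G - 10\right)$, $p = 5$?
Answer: $-36$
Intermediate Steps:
$k{\left(A \right)} = -5 + A$ ($k{\left(A \right)} = A - 5 = -5 + A$)
$Q = -17$ ($Q = -31 - \left(-4 - 10\right) = -31 - -14 = -31 + 14 = -17$)
$b = 21$ ($b = \frac{54 - 12}{2} = \frac{1}{2} \cdot 42 = 21$)
$\left(b + Q\right) k{\left(-4 \right)} = \left(21 - 17\right) \left(-5 - 4\right) = 4 \left(-9\right) = -36$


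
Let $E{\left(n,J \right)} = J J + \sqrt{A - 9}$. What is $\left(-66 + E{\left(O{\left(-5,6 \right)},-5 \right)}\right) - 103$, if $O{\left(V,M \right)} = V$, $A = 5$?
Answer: $-144 + 2 i \approx -144.0 + 2.0 i$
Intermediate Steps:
$E{\left(n,J \right)} = J^{2} + 2 i$ ($E{\left(n,J \right)} = J J + \sqrt{5 - 9} = J^{2} + \sqrt{-4} = J^{2} + 2 i$)
$\left(-66 + E{\left(O{\left(-5,6 \right)},-5 \right)}\right) - 103 = \left(-66 + \left(\left(-5\right)^{2} + 2 i\right)\right) - 103 = \left(-66 + \left(25 + 2 i\right)\right) - 103 = \left(-41 + 2 i\right) - 103 = -144 + 2 i$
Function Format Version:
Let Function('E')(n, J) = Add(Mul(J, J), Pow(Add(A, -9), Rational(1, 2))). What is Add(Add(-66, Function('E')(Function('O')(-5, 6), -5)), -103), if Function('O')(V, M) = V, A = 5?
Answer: Add(-144, Mul(2, I)) ≈ Add(-144.00, Mul(2.0000, I))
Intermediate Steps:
Function('E')(n, J) = Add(Pow(J, 2), Mul(2, I)) (Function('E')(n, J) = Add(Mul(J, J), Pow(Add(5, -9), Rational(1, 2))) = Add(Pow(J, 2), Pow(-4, Rational(1, 2))) = Add(Pow(J, 2), Mul(2, I)))
Add(Add(-66, Function('E')(Function('O')(-5, 6), -5)), -103) = Add(Add(-66, Add(Pow(-5, 2), Mul(2, I))), -103) = Add(Add(-66, Add(25, Mul(2, I))), -103) = Add(Add(-41, Mul(2, I)), -103) = Add(-144, Mul(2, I))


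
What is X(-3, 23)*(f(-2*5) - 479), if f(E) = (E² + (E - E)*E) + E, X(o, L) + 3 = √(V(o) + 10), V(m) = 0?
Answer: 1167 - 389*√10 ≈ -63.126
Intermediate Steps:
X(o, L) = -3 + √10 (X(o, L) = -3 + √(0 + 10) = -3 + √10)
f(E) = E + E² (f(E) = (E² + 0*E) + E = (E² + 0) + E = E² + E = E + E²)
X(-3, 23)*(f(-2*5) - 479) = (-3 + √10)*((-2*5)*(1 - 2*5) - 479) = (-3 + √10)*(-10*(1 - 10) - 479) = (-3 + √10)*(-10*(-9) - 479) = (-3 + √10)*(90 - 479) = (-3 + √10)*(-389) = 1167 - 389*√10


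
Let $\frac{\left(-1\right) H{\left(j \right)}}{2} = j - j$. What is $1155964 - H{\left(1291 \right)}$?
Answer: $1155964$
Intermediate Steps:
$H{\left(j \right)} = 0$ ($H{\left(j \right)} = - 2 \left(j - j\right) = \left(-2\right) 0 = 0$)
$1155964 - H{\left(1291 \right)} = 1155964 - 0 = 1155964 + 0 = 1155964$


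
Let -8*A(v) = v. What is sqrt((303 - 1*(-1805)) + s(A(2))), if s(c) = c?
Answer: sqrt(8431)/2 ≈ 45.910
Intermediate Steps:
A(v) = -v/8
sqrt((303 - 1*(-1805)) + s(A(2))) = sqrt((303 - 1*(-1805)) - 1/8*2) = sqrt((303 + 1805) - 1/4) = sqrt(2108 - 1/4) = sqrt(8431/4) = sqrt(8431)/2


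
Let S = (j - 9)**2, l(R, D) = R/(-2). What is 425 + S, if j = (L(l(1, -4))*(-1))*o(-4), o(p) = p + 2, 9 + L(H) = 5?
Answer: 714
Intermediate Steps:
l(R, D) = -R/2 (l(R, D) = R*(-1/2) = -R/2)
L(H) = -4 (L(H) = -9 + 5 = -4)
o(p) = 2 + p
j = -8 (j = (-4*(-1))*(2 - 4) = 4*(-2) = -8)
S = 289 (S = (-8 - 9)**2 = (-17)**2 = 289)
425 + S = 425 + 289 = 714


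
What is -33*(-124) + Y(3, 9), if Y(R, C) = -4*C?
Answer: 4056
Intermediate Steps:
-33*(-124) + Y(3, 9) = -33*(-124) - 4*9 = 4092 - 36 = 4056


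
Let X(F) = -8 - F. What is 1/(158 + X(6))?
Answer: 1/144 ≈ 0.0069444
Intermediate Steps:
1/(158 + X(6)) = 1/(158 + (-8 - 1*6)) = 1/(158 + (-8 - 6)) = 1/(158 - 14) = 1/144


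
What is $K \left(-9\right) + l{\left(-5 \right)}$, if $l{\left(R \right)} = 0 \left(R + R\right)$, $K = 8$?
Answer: $-72$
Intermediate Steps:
$l{\left(R \right)} = 0$ ($l{\left(R \right)} = 0 \cdot 2 R = 0$)
$K \left(-9\right) + l{\left(-5 \right)} = 8 \left(-9\right) + 0 = -72 + 0 = -72$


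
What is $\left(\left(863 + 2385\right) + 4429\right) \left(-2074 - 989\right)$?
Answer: $-23514651$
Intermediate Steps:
$\left(\left(863 + 2385\right) + 4429\right) \left(-2074 - 989\right) = \left(3248 + 4429\right) \left(-3063\right) = 7677 \left(-3063\right) = -23514651$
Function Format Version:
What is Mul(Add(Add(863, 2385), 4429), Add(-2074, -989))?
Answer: -23514651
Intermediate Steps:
Mul(Add(Add(863, 2385), 4429), Add(-2074, -989)) = Mul(Add(3248, 4429), -3063) = Mul(7677, -3063) = -23514651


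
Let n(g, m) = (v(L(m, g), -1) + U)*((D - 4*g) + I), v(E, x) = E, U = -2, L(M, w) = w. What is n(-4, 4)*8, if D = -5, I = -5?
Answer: -288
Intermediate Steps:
n(g, m) = (-10 - 4*g)*(-2 + g) (n(g, m) = (g - 2)*((-5 - 4*g) - 5) = (-2 + g)*(-10 - 4*g) = (-10 - 4*g)*(-2 + g))
n(-4, 4)*8 = (20 - 4*(-4)² - 2*(-4))*8 = (20 - 4*16 + 8)*8 = (20 - 64 + 8)*8 = -36*8 = -288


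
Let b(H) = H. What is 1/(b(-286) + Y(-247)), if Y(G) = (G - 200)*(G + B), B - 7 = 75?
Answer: 1/73469 ≈ 1.3611e-5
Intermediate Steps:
B = 82 (B = 7 + 75 = 82)
Y(G) = (-200 + G)*(82 + G) (Y(G) = (G - 200)*(G + 82) = (-200 + G)*(82 + G))
1/(b(-286) + Y(-247)) = 1/(-286 + (-16400 + (-247)² - 118*(-247))) = 1/(-286 + (-16400 + 61009 + 29146)) = 1/(-286 + 73755) = 1/73469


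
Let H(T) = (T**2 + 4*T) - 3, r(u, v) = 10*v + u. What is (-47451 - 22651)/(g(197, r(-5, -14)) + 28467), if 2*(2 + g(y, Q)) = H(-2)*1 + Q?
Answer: -70102/28389 ≈ -2.4693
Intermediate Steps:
r(u, v) = u + 10*v
H(T) = -3 + T**2 + 4*T
g(y, Q) = -11/2 + Q/2 (g(y, Q) = -2 + ((-3 + (-2)**2 + 4*(-2))*1 + Q)/2 = -2 + ((-3 + 4 - 8)*1 + Q)/2 = -2 + (-7*1 + Q)/2 = -2 + (-7 + Q)/2 = -2 + (-7/2 + Q/2) = -11/2 + Q/2)
(-47451 - 22651)/(g(197, r(-5, -14)) + 28467) = (-47451 - 22651)/((-11/2 + (-5 + 10*(-14))/2) + 28467) = -70102/((-11/2 + (-5 - 140)/2) + 28467) = -70102/((-11/2 + (1/2)*(-145)) + 28467) = -70102/((-11/2 - 145/2) + 28467) = -70102/(-78 + 28467) = -70102/28389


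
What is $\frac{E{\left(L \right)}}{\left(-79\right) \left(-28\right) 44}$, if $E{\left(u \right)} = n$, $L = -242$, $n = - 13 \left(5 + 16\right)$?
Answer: $- \frac{39}{13904} \approx -0.0028049$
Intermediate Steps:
$n = -273$ ($n = \left(-13\right) 21 = -273$)
$E{\left(u \right)} = -273$
$\frac{E{\left(L \right)}}{\left(-79\right) \left(-28\right) 44} = - \frac{273}{\left(-79\right) \left(-28\right) 44} = - \frac{273}{2212 \cdot 44} = - \frac{273}{97328} = \left(-273\right) \frac{1}{97328} = - \frac{39}{13904}$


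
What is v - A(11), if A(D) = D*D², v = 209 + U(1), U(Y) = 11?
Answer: -1111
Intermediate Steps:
v = 220 (v = 209 + 11 = 220)
A(D) = D³
v - A(11) = 220 - 1*11³ = 220 - 1*1331 = 220 - 1331 = -1111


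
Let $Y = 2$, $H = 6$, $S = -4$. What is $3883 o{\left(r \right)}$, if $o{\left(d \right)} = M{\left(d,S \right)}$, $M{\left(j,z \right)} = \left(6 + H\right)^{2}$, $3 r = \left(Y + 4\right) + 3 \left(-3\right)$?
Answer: $559152$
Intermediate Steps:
$r = -1$ ($r = \frac{\left(2 + 4\right) + 3 \left(-3\right)}{3} = \frac{6 - 9}{3} = \frac{1}{3} \left(-3\right) = -1$)
$M{\left(j,z \right)} = 144$ ($M{\left(j,z \right)} = \left(6 + 6\right)^{2} = 12^{2} = 144$)
$o{\left(d \right)} = 144$
$3883 o{\left(r \right)} = 3883 \cdot 144 = 559152$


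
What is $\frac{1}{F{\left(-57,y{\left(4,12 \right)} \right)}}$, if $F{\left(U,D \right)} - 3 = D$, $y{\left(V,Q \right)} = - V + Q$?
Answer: $\frac{1}{11} \approx 0.090909$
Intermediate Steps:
$y{\left(V,Q \right)} = Q - V$
$F{\left(U,D \right)} = 3 + D$
$\frac{1}{F{\left(-57,y{\left(4,12 \right)} \right)}} = \frac{1}{3 + \left(12 - 4\right)} = \frac{1}{3 + 8} = \frac{1}{11}$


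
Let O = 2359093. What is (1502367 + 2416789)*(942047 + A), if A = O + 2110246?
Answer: 21208065910216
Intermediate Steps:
A = 4469339 (A = 2359093 + 2110246 = 4469339)
(1502367 + 2416789)*(942047 + A) = (1502367 + 2416789)*(942047 + 4469339) = 3919156*5411386 = 21208065910216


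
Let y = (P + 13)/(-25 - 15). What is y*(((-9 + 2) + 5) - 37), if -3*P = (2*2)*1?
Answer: 91/8 ≈ 11.375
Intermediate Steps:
P = -4/3 (P = -2*2/3 = -4/3 ≈ -1.3333)
y = -7/24 (y = (-4/3 + 13)/(-25 - 15) = (35/3)/(-40) = (35/3)*(-1/40) = -7/24 ≈ -0.29167)
y*(((-9 + 2) + 5) - 37) = -7*(((-9 + 2) + 5) - 37)/24 = -7*((-7 + 5) - 37)/24 = -7*(-2 - 37)/24 = -7/24*(-39) = 91/8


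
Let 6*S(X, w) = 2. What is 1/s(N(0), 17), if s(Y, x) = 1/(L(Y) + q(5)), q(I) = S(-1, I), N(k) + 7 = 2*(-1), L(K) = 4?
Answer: 13/3 ≈ 4.3333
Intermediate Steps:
S(X, w) = ⅓ (S(X, w) = (⅙)*2 = ⅓)
N(k) = -9 (N(k) = -7 + 2*(-1) = -7 - 2 = -9)
q(I) = ⅓
s(Y, x) = 3/13 (s(Y, x) = 1/(4 + ⅓) = 1/(13/3) = 3/13)
1/s(N(0), 17) = 1/(3/13) = 13/3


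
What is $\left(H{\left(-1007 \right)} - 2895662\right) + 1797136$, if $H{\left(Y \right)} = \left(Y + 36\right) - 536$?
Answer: $-1100033$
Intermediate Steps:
$H{\left(Y \right)} = -500 + Y$ ($H{\left(Y \right)} = \left(36 + Y\right) - 536 = -500 + Y$)
$\left(H{\left(-1007 \right)} - 2895662\right) + 1797136 = \left(\left(-500 - 1007\right) - 2895662\right) + 1797136 = \left(-1507 - 2895662\right) + 1797136 = -2897169 + 1797136 = -1100033$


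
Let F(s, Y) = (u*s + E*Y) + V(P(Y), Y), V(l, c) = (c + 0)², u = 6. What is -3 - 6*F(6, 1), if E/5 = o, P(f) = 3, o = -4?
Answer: -105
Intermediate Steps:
V(l, c) = c²
E = -20 (E = 5*(-4) = -20)
F(s, Y) = Y² - 20*Y + 6*s (F(s, Y) = (6*s - 20*Y) + Y² = (-20*Y + 6*s) + Y² = Y² - 20*Y + 6*s)
-3 - 6*F(6, 1) = -3 - 6*(1² - 20*1 + 6*6) = -3 - 6*(1 - 20 + 36) = -3 - 6*17 = -3 - 102 = -105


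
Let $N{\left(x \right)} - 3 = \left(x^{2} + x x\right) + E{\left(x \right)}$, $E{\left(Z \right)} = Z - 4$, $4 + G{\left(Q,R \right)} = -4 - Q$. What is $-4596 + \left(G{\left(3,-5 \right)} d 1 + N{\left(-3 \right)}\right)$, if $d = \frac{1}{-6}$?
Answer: $- \frac{27481}{6} \approx -4580.2$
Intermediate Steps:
$G{\left(Q,R \right)} = -8 - Q$ ($G{\left(Q,R \right)} = -4 - \left(4 + Q\right) = -8 - Q$)
$E{\left(Z \right)} = -4 + Z$ ($E{\left(Z \right)} = Z - 4 = -4 + Z$)
$d = - \frac{1}{6} \approx -0.16667$
$N{\left(x \right)} = -1 + x + 2 x^{2}$ ($N{\left(x \right)} = 3 + \left(\left(x^{2} + x x\right) + \left(-4 + x\right)\right) = 3 + \left(\left(x^{2} + x^{2}\right) + \left(-4 + x\right)\right) = 3 + \left(2 x^{2} + \left(-4 + x\right)\right) = 3 + \left(-4 + x + 2 x^{2}\right) = -1 + x + 2 x^{2}$)
$-4596 + \left(G{\left(3,-5 \right)} d 1 + N{\left(-3 \right)}\right) = -4596 + \left(\left(-8 - 3\right) \left(\left(- \frac{1}{6}\right) 1\right) - \left(4 - 18\right)\right) = -4596 + \left(\left(-8 - 3\right) \left(- \frac{1}{6}\right) - -14\right) = -4596 - - \frac{95}{6} = -4596 + \left(\frac{11}{6} + 14\right) = -4596 + \frac{95}{6} = - \frac{27481}{6}$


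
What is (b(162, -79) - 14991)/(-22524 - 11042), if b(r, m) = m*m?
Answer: 4375/16783 ≈ 0.26068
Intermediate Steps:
b(r, m) = m²
(b(162, -79) - 14991)/(-22524 - 11042) = ((-79)² - 14991)/(-22524 - 11042) = (6241 - 14991)/(-33566) = -8750*(-1/33566) = 4375/16783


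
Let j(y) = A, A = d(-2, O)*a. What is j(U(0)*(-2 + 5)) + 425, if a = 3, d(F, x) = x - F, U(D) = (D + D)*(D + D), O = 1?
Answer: 434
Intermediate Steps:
U(D) = 4*D**2 (U(D) = (2*D)*(2*D) = 4*D**2)
A = 9 (A = (1 - 1*(-2))*3 = (1 + 2)*3 = 3*3 = 9)
j(y) = 9
j(U(0)*(-2 + 5)) + 425 = 9 + 425 = 434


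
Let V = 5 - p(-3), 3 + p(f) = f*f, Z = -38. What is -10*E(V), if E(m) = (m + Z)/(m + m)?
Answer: -195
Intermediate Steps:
p(f) = -3 + f**2 (p(f) = -3 + f*f = -3 + f**2)
V = -1 (V = 5 - (-3 + (-3)**2) = 5 - (-3 + 9) = 5 - 1*6 = 5 - 6 = -1)
E(m) = (-38 + m)/(2*m) (E(m) = (m - 38)/(m + m) = (-38 + m)/((2*m)) = (-38 + m)*(1/(2*m)) = (-38 + m)/(2*m))
-10*E(V) = -5*(-38 - 1)/(-1) = -5*(-1)*(-39) = -10*39/2 = -195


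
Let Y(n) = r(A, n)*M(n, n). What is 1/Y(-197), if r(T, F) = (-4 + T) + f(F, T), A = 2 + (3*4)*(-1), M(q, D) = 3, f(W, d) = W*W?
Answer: 1/116385 ≈ 8.5922e-6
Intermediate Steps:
f(W, d) = W²
A = -10 (A = 2 + 12*(-1) = 2 - 12 = -10)
r(T, F) = -4 + T + F² (r(T, F) = (-4 + T) + F² = -4 + T + F²)
Y(n) = -42 + 3*n² (Y(n) = (-4 - 10 + n²)*3 = (-14 + n²)*3 = -42 + 3*n²)
1/Y(-197) = 1/(-42 + 3*(-197)²) = 1/(-42 + 3*38809) = 1/(-42 + 116427) = 1/116385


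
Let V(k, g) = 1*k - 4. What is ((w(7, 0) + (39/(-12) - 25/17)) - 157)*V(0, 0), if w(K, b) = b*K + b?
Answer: 10997/17 ≈ 646.88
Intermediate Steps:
V(k, g) = -4 + k (V(k, g) = k - 4 = -4 + k)
w(K, b) = b + K*b (w(K, b) = K*b + b = b + K*b)
((w(7, 0) + (39/(-12) - 25/17)) - 157)*V(0, 0) = ((0*(1 + 7) + (39/(-12) - 25/17)) - 157)*(-4 + 0) = ((0*8 + (39*(-1/12) - 25*1/17)) - 157)*(-4) = ((0 + (-13/4 - 25/17)) - 157)*(-4) = ((0 - 321/68) - 157)*(-4) = (-321/68 - 157)*(-4) = -10997/68*(-4) = 10997/17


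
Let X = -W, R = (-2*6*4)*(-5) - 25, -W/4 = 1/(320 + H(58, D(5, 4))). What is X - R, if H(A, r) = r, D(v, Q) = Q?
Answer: -17414/81 ≈ -214.99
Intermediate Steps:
W = -1/81 (W = -4/(320 + 4) = -4/324 = -4*1/324 = -1/81 ≈ -0.012346)
R = 215 (R = -12*4*(-5) - 25 = -48*(-5) - 25 = 240 - 25 = 215)
X = 1/81 (X = -1*(-1/81) = 1/81 ≈ 0.012346)
X - R = 1/81 - 1*215 = 1/81 - 215 = -17414/81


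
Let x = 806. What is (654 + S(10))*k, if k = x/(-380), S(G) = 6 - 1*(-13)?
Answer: -271219/190 ≈ -1427.5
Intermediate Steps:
S(G) = 19 (S(G) = 6 + 13 = 19)
k = -403/190 (k = 806/(-380) = 806*(-1/380) = -403/190 ≈ -2.1211)
(654 + S(10))*k = (654 + 19)*(-403/190) = 673*(-403/190) = -271219/190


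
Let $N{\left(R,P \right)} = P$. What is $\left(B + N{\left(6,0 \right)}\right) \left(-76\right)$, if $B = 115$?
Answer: $-8740$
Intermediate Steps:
$\left(B + N{\left(6,0 \right)}\right) \left(-76\right) = \left(115 + 0\right) \left(-76\right) = 115 \left(-76\right) = -8740$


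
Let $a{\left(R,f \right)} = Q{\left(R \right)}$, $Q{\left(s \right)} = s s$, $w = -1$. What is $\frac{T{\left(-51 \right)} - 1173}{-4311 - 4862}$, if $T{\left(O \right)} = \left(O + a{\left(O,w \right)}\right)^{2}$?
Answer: $- \frac{6501327}{9173} \approx -708.75$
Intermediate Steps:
$Q{\left(s \right)} = s^{2}$
$a{\left(R,f \right)} = R^{2}$
$T{\left(O \right)} = \left(O + O^{2}\right)^{2}$
$\frac{T{\left(-51 \right)} - 1173}{-4311 - 4862} = \frac{\left(-51\right)^{2} \left(1 - 51\right)^{2} - 1173}{-4311 - 4862} = \frac{2601 \left(-50\right)^{2} - 1173}{-9173} = \left(2601 \cdot 2500 - 1173\right) \left(- \frac{1}{9173}\right) = \left(6502500 - 1173\right) \left(- \frac{1}{9173}\right) = 6501327 \left(- \frac{1}{9173}\right) = - \frac{6501327}{9173}$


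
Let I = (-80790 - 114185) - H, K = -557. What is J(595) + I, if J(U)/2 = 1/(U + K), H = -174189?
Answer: -394933/19 ≈ -20786.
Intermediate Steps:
J(U) = 2/(-557 + U) (J(U) = 2/(U - 557) = 2/(-557 + U))
I = -20786 (I = (-80790 - 114185) - 1*(-174189) = -194975 + 174189 = -20786)
J(595) + I = 2/(-557 + 595) - 20786 = 2/38 - 20786 = 2*(1/38) - 20786 = 1/19 - 20786 = -394933/19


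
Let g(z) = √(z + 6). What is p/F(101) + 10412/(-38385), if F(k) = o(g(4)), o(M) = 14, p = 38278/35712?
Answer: -69191959/355393920 ≈ -0.19469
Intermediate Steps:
p = 19139/17856 (p = 38278*(1/35712) = 19139/17856 ≈ 1.0719)
g(z) = √(6 + z)
F(k) = 14
p/F(101) + 10412/(-38385) = (19139/17856)/14 + 10412/(-38385) = (19139/17856)*(1/14) + 10412*(-1/38385) = 19139/249984 - 10412/38385 = -69191959/355393920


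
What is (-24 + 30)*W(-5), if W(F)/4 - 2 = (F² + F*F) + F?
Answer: 1128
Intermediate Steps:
W(F) = 8 + 4*F + 8*F² (W(F) = 8 + 4*((F² + F*F) + F) = 8 + 4*((F² + F²) + F) = 8 + 4*(2*F² + F) = 8 + 4*(F + 2*F²) = 8 + (4*F + 8*F²) = 8 + 4*F + 8*F²)
(-24 + 30)*W(-5) = (-24 + 30)*(8 + 4*(-5) + 8*(-5)²) = 6*(8 - 20 + 8*25) = 6*(8 - 20 + 200) = 6*188 = 1128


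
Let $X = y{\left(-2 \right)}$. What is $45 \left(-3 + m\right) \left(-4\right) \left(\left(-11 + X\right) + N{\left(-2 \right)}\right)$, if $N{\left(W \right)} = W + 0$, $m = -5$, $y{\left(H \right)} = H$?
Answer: $-21600$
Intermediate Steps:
$N{\left(W \right)} = W$
$X = -2$
$45 \left(-3 + m\right) \left(-4\right) \left(\left(-11 + X\right) + N{\left(-2 \right)}\right) = 45 \left(-3 - 5\right) \left(-4\right) \left(\left(-11 - 2\right) - 2\right) = 45 \left(\left(-8\right) \left(-4\right)\right) \left(-13 - 2\right) = 45 \cdot 32 \left(-15\right) = 1440 \left(-15\right) = -21600$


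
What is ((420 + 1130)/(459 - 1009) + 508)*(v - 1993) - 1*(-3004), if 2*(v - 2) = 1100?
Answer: -724963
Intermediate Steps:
v = 552 (v = 2 + (1/2)*1100 = 2 + 550 = 552)
((420 + 1130)/(459 - 1009) + 508)*(v - 1993) - 1*(-3004) = ((420 + 1130)/(459 - 1009) + 508)*(552 - 1993) - 1*(-3004) = (1550/(-550) + 508)*(-1441) + 3004 = (1550*(-1/550) + 508)*(-1441) + 3004 = (-31/11 + 508)*(-1441) + 3004 = (5557/11)*(-1441) + 3004 = -727967 + 3004 = -724963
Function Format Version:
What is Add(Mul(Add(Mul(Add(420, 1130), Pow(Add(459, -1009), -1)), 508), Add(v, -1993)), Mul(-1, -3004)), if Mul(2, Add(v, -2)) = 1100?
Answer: -724963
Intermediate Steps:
v = 552 (v = Add(2, Mul(Rational(1, 2), 1100)) = Add(2, 550) = 552)
Add(Mul(Add(Mul(Add(420, 1130), Pow(Add(459, -1009), -1)), 508), Add(v, -1993)), Mul(-1, -3004)) = Add(Mul(Add(Mul(Add(420, 1130), Pow(Add(459, -1009), -1)), 508), Add(552, -1993)), Mul(-1, -3004)) = Add(Mul(Add(Mul(1550, Pow(-550, -1)), 508), -1441), 3004) = Add(Mul(Add(Mul(1550, Rational(-1, 550)), 508), -1441), 3004) = Add(Mul(Add(Rational(-31, 11), 508), -1441), 3004) = Add(Mul(Rational(5557, 11), -1441), 3004) = Add(-727967, 3004) = -724963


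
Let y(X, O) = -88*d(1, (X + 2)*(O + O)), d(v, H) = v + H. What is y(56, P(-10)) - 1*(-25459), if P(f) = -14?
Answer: 168283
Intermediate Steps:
d(v, H) = H + v
y(X, O) = -88 - 176*O*(2 + X) (y(X, O) = -88*((X + 2)*(O + O) + 1) = -88*((2 + X)*(2*O) + 1) = -88*(2*O*(2 + X) + 1) = -88*(1 + 2*O*(2 + X)) = -88 - 176*O*(2 + X))
y(56, P(-10)) - 1*(-25459) = (-88 - 176*(-14)*(2 + 56)) - 1*(-25459) = (-88 - 176*(-14)*58) + 25459 = (-88 + 142912) + 25459 = 142824 + 25459 = 168283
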